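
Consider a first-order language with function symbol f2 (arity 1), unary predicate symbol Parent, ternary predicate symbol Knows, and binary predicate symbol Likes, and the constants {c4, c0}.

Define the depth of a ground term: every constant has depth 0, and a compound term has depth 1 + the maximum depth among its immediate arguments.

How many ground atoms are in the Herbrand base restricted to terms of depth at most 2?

First count ground terms of depth ≤ 2.
Let N_k = |{terms of depth ≤ k}|. Then N_0 = 2 and N_k = 2 + N_{k-1} for k ≥ 1 (one summand per function symbol, arity giving the exponent).
N_0 = 2
N_1 = 2 + 2 = 4
N_2 = 2 + 4 = 6
Explicitly: c4, c0, f2(c4), f2(c0), f2(f2(c4)), f2(f2(c0)).
So |H| = 6.
For each predicate symbol, the number of ground atoms is |H| raised to its arity; summing:
  Parent: 6;  Knows: 6^3 = 216;  Likes: 6^2 = 36
Total ground atoms: 6 + 216 + 36 = 258.

258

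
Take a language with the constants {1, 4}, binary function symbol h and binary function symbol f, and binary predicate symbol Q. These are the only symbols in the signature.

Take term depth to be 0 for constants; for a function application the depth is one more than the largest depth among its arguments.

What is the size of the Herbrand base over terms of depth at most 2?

First count ground terms of depth ≤ 2.
Count level by level. With function symbols h/2, f/2, the terms of depth ≤ k are the 2 constants together with each function applied to depth-≤(k−1) tuples, so N_k = 2 + N_{k-1}^2 + N_{k-1}^2.
N_0 = 2
N_1 = 2 + 2^2 + 2^2 = 10
N_2 = 2 + 10^2 + 10^2 = 202
So |H| = 202.
A ground atom is a predicate applied to a tuple of terms from H, so the count is the sum over predicates of |H|^arity:
  Q: 202^2 = 40804
Total ground atoms: 40804.

40804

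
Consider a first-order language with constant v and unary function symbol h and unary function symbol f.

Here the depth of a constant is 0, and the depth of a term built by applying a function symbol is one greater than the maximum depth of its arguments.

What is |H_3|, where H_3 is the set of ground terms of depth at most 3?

15

Count level by level. With function symbols h/1, f/1, the terms of depth ≤ k are the 1 constant together with each function applied to depth-≤(k−1) tuples, so N_k = 1 + N_{k-1} + N_{k-1}.
N_0 = 1
N_1 = 1 + 1 + 1 = 3
N_2 = 1 + 3 + 3 = 7
N_3 = 1 + 7 + 7 = 15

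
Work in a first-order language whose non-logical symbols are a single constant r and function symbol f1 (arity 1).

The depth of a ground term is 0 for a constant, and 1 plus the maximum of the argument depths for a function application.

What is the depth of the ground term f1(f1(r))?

depth(f1(r)) = 1 + depth(r) = 1 + 0 = 1
depth(f1(f1(r))) = 1 + depth(f1(r)) = 1 + 1 = 2

2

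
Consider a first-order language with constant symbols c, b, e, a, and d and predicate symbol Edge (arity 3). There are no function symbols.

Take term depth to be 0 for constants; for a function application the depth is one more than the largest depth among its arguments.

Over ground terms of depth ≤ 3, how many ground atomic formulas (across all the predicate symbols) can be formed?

125

First count ground terms of depth ≤ 3.
With no function symbols every ground term is a constant, so there are exactly 5 ground terms at every depth bound.
N_0 = 5
N_1 = 5
N_2 = 5
N_3 = 5
So |H| = 5.
A ground atom is a predicate applied to a tuple of terms from H, so the count is the sum over predicates of |H|^arity:
  Edge: 5^3 = 125
Total ground atoms: 125.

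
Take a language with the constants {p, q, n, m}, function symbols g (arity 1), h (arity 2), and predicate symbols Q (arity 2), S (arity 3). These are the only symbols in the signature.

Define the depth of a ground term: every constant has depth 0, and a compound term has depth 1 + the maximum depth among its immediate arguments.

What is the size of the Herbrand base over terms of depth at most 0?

First count ground terms of depth ≤ 0.
Count level by level. With function symbols g/1, h/2, the terms of depth ≤ k are the 4 constants together with each function applied to depth-≤(k−1) tuples, so N_k = 4 + N_{k-1} + N_{k-1}^2.
N_0 = 4
Explicitly: p, q, n, m.
So |H| = 4.
Each predicate of arity r yields |H|^r ground atoms (one per choice of an r-tuple from H):
  Q: 4^2 = 16;  S: 4^3 = 64
Total ground atoms: 16 + 64 = 80.

80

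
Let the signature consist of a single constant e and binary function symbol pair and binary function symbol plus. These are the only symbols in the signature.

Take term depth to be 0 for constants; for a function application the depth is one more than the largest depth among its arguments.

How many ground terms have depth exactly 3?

704

Let N_k = |{terms of depth ≤ k}|. Then N_0 = 1 and N_k = 1 + N_{k-1}^2 + N_{k-1}^2 for k ≥ 1 (one summand per function symbol, arity giving the exponent).
N_0 = 1
N_1 = 1 + 1^2 + 1^2 = 3
N_2 = 1 + 3^2 + 3^2 = 19
N_3 = 1 + 19^2 + 19^2 = 723
Terms of depth exactly 3: N_3 − N_2 = 723 − 19 = 704.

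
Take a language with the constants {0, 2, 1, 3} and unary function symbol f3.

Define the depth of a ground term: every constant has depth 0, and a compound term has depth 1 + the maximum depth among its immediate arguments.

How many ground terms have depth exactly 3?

4

Write N_k for the number of ground terms of depth ≤ k. A term of depth ≤ k is either a constant or a function symbol applied to arguments of depth ≤ k−1, so N_k = 4 + N_{k-1}.
N_0 = 4
N_1 = 4 + 4 = 8
N_2 = 4 + 8 = 12
N_3 = 4 + 12 = 16
Terms of depth exactly 3: N_3 − N_2 = 16 − 12 = 4.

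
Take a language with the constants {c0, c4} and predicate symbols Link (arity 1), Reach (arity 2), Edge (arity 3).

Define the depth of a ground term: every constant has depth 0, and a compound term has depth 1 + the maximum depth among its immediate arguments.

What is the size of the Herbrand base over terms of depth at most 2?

First count ground terms of depth ≤ 2.
With no function symbols every ground term is a constant, so there are exactly 2 ground terms at every depth bound.
N_0 = 2
N_1 = 2
N_2 = 2
Explicitly: c0, c4.
So |H| = 2.
For each predicate symbol, the number of ground atoms is |H| raised to its arity; summing:
  Link: 2;  Reach: 2^2 = 4;  Edge: 2^3 = 8
Total ground atoms: 2 + 4 + 8 = 14.

14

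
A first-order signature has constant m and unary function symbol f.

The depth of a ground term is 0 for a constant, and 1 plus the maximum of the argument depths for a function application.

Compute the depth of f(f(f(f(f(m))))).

5

depth(f(m)) = 1 + depth(m) = 1 + 0 = 1
depth(f(f(m))) = 1 + depth(f(m)) = 1 + 1 = 2
depth(f(f(f(m)))) = 1 + depth(f(f(m))) = 1 + 2 = 3
depth(f(f(f(f(m))))) = 1 + depth(f(f(f(m)))) = 1 + 3 = 4
depth(f(f(f(f(f(m)))))) = 1 + depth(f(f(f(f(m))))) = 1 + 4 = 5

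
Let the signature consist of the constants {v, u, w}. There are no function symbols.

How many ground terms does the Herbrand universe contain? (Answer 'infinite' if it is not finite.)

3

There are no function symbols, so every ground term is one of the 3 constants.
The Herbrand universe is {v, u, w}, which is finite with 3 elements.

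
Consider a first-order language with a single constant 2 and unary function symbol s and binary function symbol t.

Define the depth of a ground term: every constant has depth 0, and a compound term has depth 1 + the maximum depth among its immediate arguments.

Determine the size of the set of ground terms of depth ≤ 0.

1

Write N_k for the number of ground terms of depth ≤ k. A term of depth ≤ k is either a constant or a function symbol applied to arguments of depth ≤ k−1, so N_k = 1 + N_{k-1} + N_{k-1}^2.
N_0 = 1
Explicitly: 2.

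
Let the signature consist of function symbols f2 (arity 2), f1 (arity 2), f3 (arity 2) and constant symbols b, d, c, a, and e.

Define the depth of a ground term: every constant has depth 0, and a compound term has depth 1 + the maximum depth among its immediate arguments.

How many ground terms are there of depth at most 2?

19205

If N_k denotes the number of depth-≤k ground terms, the 5 constants give N_0 = 5, and each function symbol of arity r contributes N_{k-1}^r new terms at level k: N_k = 5 + N_{k-1}^2 + N_{k-1}^2 + N_{k-1}^2.
N_0 = 5
N_1 = 5 + 5^2 + 5^2 + 5^2 = 80
N_2 = 5 + 80^2 + 80^2 + 80^2 = 19205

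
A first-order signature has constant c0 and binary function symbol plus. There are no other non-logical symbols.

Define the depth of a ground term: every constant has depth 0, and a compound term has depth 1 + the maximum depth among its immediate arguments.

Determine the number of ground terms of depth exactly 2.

3

Let N_k = |{terms of depth ≤ k}|. Then N_0 = 1 and N_k = 1 + N_{k-1}^2 for k ≥ 1 (one summand per function symbol, arity giving the exponent).
N_0 = 1
N_1 = 1 + 1^2 = 2
N_2 = 1 + 2^2 = 5
Terms of depth exactly 2: N_2 − N_1 = 5 − 2 = 3.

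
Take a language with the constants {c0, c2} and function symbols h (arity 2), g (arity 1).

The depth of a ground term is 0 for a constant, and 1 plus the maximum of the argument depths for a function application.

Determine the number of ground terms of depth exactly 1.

Let N_k count ground terms of depth at most k. Each non-constant term of depth ≤ k is some function symbol applied to depth-≤(k−1) arguments, giving N_k = 2 + N_{k-1}^2 + N_{k-1}.
N_0 = 2
N_1 = 2 + 2^2 + 2 = 8
Terms of depth exactly 1: N_1 − N_0 = 8 − 2 = 6.

6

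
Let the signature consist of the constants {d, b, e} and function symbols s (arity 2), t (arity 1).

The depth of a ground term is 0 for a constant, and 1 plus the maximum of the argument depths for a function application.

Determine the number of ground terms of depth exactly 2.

228

Count level by level. With function symbols s/2, t/1, the terms of depth ≤ k are the 3 constants together with each function applied to depth-≤(k−1) tuples, so N_k = 3 + N_{k-1}^2 + N_{k-1}.
N_0 = 3
N_1 = 3 + 3^2 + 3 = 15
N_2 = 3 + 15^2 + 15 = 243
Terms of depth exactly 2: N_2 − N_1 = 243 − 15 = 228.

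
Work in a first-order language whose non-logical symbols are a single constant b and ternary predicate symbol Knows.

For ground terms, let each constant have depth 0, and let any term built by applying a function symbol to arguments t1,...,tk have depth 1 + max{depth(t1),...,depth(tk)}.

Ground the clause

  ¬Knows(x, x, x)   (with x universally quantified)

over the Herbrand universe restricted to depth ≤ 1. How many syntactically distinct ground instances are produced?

1

Ground terms of depth ≤ 1:
  With no function symbols every ground term is a constant, so there is exactly 1 ground term at every depth bound.
  N_0 = 1
  N_1 = 1
  Explicitly: b.
So there is exactly 1 ground term available for substitution.
The variable x ranges independently over the available ground terms, and distinct assignments produce distinct instances.
Number of ground instances = 1.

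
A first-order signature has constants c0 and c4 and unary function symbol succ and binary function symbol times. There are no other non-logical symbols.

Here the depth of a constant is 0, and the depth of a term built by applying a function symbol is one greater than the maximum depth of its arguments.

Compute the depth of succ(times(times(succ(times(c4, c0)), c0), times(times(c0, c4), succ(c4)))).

depth(times(c4, c0)) = 1 + max(0, 0) = 1
depth(succ(times(c4, c0))) = 1 + depth(times(c4, c0)) = 1 + 1 = 2
depth(times(succ(times(c4, c0)), c0)) = 1 + max(2, 0) = 3
depth(times(c0, c4)) = 1 + max(0, 0) = 1
depth(succ(c4)) = 1 + depth(c4) = 1 + 0 = 1
depth(times(times(c0, c4), succ(c4))) = 1 + max(1, 1) = 2
depth(times(times(succ(times(c4, c0)), c0), times(times(c0, c4), succ(c4)))) = 1 + max(3, 2) = 4
depth(succ(times(times(succ(times(c4, c0)), c0), times(times(c0, c4), succ(c4))))) = 1 + depth(times(times(succ(times(c4, c0)), c0), times(times(c0, c4), succ(c4)))) = 1 + 4 = 5

5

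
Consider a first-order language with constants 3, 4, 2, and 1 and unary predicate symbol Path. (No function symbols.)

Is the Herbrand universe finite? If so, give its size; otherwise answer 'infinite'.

There are no function symbols, so every ground term is one of the 4 constants.
The Herbrand universe is {3, 4, 2, 1}, which is finite with 4 elements.

4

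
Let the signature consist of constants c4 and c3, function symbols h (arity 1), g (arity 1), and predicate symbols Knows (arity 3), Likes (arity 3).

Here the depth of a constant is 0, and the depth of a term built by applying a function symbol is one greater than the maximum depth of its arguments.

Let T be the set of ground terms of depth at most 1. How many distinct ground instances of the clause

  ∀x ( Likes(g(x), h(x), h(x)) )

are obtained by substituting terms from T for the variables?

6

Ground terms of depth ≤ 1:
  Let N_k = |{terms of depth ≤ k}|. Then N_0 = 2 and N_k = 2 + N_{k-1} + N_{k-1} for k ≥ 1 (one summand per function symbol, arity giving the exponent).
  N_0 = 2
  N_1 = 2 + 2 + 2 = 6
  Explicitly: c4, c3, h(c4), h(c3), g(c4), g(c3).
So there are 6 ground terms available for substitution.
The variable x ranges independently over the available ground terms, and distinct assignments produce distinct instances.
Number of ground instances = 6.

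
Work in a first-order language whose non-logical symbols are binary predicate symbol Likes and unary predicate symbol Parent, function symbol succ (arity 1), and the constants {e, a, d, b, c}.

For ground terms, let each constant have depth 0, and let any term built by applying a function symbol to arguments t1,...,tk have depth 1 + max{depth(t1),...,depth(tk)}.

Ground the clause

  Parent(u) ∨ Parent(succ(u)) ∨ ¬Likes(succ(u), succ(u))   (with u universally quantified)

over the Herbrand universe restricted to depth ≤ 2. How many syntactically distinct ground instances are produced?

Ground terms of depth ≤ 2:
  Write N_k for the number of ground terms of depth ≤ k. A term of depth ≤ k is either a constant or a function symbol applied to arguments of depth ≤ k−1, so N_k = 5 + N_{k-1}.
  N_0 = 5
  N_1 = 5 + 5 = 10
  N_2 = 5 + 10 = 15
So there are 15 ground terms available for substitution.
The variable u ranges independently over the available ground terms, and distinct assignments produce distinct instances.
Number of ground instances = 15.

15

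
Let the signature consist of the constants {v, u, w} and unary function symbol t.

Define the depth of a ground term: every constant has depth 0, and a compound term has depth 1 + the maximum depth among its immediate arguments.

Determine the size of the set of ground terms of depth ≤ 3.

12

Count level by level. With function symbols t/1, the terms of depth ≤ k are the 3 constants together with each function applied to depth-≤(k−1) tuples, so N_k = 3 + N_{k-1}.
N_0 = 3
N_1 = 3 + 3 = 6
N_2 = 3 + 6 = 9
N_3 = 3 + 9 = 12
Explicitly: v, u, w, t(v), t(u), t(w), t(t(v)), t(t(u)), t(t(w)), t(t(t(v))), t(t(t(u))), t(t(t(w))).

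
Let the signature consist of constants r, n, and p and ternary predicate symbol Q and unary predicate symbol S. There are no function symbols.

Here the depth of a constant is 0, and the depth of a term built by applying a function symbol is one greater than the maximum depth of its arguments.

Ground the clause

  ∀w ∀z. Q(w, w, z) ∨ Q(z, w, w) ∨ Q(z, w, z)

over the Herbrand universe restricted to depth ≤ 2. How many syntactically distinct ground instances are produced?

9

Ground terms of depth ≤ 2:
  With no function symbols every ground term is a constant, so there are exactly 3 ground terms at every depth bound.
  N_0 = 3
  N_1 = 3
  N_2 = 3
  Explicitly: r, n, p.
So there are 3 ground terms available for substitution.
Each of w, z ranges independently over the available ground terms, and distinct assignments produce distinct instances.
Number of ground instances = 3^2 = 9.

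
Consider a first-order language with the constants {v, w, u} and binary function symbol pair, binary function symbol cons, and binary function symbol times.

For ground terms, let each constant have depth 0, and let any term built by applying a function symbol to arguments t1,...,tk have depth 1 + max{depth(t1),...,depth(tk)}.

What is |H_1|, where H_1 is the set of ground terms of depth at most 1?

Let N_k count ground terms of depth at most k. Each non-constant term of depth ≤ k is some function symbol applied to depth-≤(k−1) arguments, giving N_k = 3 + N_{k-1}^2 + N_{k-1}^2 + N_{k-1}^2.
N_0 = 3
N_1 = 3 + 3^2 + 3^2 + 3^2 = 30

30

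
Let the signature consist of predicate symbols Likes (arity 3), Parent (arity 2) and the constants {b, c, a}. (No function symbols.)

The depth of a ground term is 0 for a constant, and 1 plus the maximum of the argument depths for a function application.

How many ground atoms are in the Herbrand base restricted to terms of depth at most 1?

First count ground terms of depth ≤ 1.
With no function symbols every ground term is a constant, so there are exactly 3 ground terms at every depth bound.
N_0 = 3
N_1 = 3
So |H| = 3.
A ground atom is a predicate applied to a tuple of terms from H, so the count is the sum over predicates of |H|^arity:
  Likes: 3^3 = 27;  Parent: 3^2 = 9
Total ground atoms: 27 + 9 = 36.

36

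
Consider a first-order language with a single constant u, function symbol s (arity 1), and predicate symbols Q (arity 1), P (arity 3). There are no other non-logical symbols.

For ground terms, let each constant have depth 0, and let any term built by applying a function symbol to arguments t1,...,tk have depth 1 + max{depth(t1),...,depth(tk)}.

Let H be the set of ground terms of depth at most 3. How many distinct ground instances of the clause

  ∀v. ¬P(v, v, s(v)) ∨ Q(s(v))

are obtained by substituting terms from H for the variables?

4

Ground terms of depth ≤ 3:
  Let N_k count ground terms of depth at most k. Each non-constant term of depth ≤ k is some function symbol applied to depth-≤(k−1) arguments, giving N_k = 1 + N_{k-1}.
  N_0 = 1
  N_1 = 1 + 1 = 2
  N_2 = 1 + 2 = 3
  N_3 = 1 + 3 = 4
  Explicitly: u, s(u), s(s(u)), s(s(s(u))).
So there are 4 ground terms available for substitution.
There is 1 variable to instantiate (v),  occurring in at least one literal, so different choices give different ground instances.
Number of ground instances = 4.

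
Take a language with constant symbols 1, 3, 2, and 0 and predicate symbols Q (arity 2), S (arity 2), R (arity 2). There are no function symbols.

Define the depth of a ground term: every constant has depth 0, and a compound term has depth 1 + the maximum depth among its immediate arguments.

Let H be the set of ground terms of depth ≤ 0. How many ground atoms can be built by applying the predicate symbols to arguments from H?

First count ground terms of depth ≤ 0.
With no function symbols every ground term is a constant, so there are exactly 4 ground terms at every depth bound.
N_0 = 4
So |H| = 4.
For each predicate symbol, the number of ground atoms is |H| raised to its arity; summing:
  Q: 4^2 = 16;  S: 4^2 = 16;  R: 4^2 = 16
Total ground atoms: 16 + 16 + 16 = 48.

48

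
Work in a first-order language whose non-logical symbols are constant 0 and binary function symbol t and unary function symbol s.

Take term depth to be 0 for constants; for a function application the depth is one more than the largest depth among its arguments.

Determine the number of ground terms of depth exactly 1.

2

Let N_k = |{terms of depth ≤ k}|. Then N_0 = 1 and N_k = 1 + N_{k-1}^2 + N_{k-1} for k ≥ 1 (one summand per function symbol, arity giving the exponent).
N_0 = 1
N_1 = 1 + 1^2 + 1 = 3
Terms of depth exactly 1: N_1 − N_0 = 3 − 1 = 2.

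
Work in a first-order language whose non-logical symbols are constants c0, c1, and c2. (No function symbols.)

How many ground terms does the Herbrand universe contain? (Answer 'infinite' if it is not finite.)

There are no function symbols, so every ground term is one of the 3 constants.
The Herbrand universe is {c0, c1, c2}, which is finite with 3 elements.

3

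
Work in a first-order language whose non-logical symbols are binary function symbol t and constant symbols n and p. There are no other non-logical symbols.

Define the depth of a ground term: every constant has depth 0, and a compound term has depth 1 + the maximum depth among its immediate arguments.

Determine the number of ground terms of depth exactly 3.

1408

Write N_k for the number of ground terms of depth ≤ k. A term of depth ≤ k is either a constant or a function symbol applied to arguments of depth ≤ k−1, so N_k = 2 + N_{k-1}^2.
N_0 = 2
N_1 = 2 + 2^2 = 6
N_2 = 2 + 6^2 = 38
N_3 = 2 + 38^2 = 1446
Terms of depth exactly 3: N_3 − N_2 = 1446 − 38 = 1408.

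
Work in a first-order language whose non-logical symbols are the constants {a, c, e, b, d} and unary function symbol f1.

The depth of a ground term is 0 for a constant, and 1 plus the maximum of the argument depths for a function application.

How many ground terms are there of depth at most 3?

20

Count level by level. With function symbols f1/1, the terms of depth ≤ k are the 5 constants together with each function applied to depth-≤(k−1) tuples, so N_k = 5 + N_{k-1}.
N_0 = 5
N_1 = 5 + 5 = 10
N_2 = 5 + 10 = 15
N_3 = 5 + 15 = 20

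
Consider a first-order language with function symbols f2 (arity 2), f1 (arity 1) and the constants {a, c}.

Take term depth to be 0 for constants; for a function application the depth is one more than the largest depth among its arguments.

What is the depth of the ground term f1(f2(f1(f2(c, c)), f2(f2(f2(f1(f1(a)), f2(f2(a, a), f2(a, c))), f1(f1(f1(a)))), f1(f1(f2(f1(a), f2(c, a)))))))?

depth(f2(c, c)) = 1 + max(0, 0) = 1
depth(f1(f2(c, c))) = 1 + depth(f2(c, c)) = 1 + 1 = 2
depth(f1(a)) = 1 + depth(a) = 1 + 0 = 1
depth(f1(f1(a))) = 1 + depth(f1(a)) = 1 + 1 = 2
depth(f2(a, a)) = 1 + max(0, 0) = 1
depth(f2(a, c)) = 1 + max(0, 0) = 1
depth(f2(f2(a, a), f2(a, c))) = 1 + max(1, 1) = 2
depth(f2(f1(f1(a)), f2(f2(a, a), f2(a, c)))) = 1 + max(2, 2) = 3
depth(f1(f1(f1(a)))) = 1 + depth(f1(f1(a))) = 1 + 2 = 3
depth(f2(f2(f1(f1(a)), f2(f2(a, a), f2(a, c))), f1(f1(f1(a))))) = 1 + max(3, 3) = 4
depth(f2(c, a)) = 1 + max(0, 0) = 1
depth(f2(f1(a), f2(c, a))) = 1 + max(1, 1) = 2
depth(f1(f2(f1(a), f2(c, a)))) = 1 + depth(f2(f1(a), f2(c, a))) = 1 + 2 = 3
depth(f1(f1(f2(f1(a), f2(c, a))))) = 1 + depth(f1(f2(f1(a), f2(c, a)))) = 1 + 3 = 4
depth(f2(f2(f2(f1(f1(a)), f2(f2(a, a), f2(a, c))), f1(f1(f1(a)))), f1(f1(f2(f1(a), f2(c, a)))))) = 1 + max(4, 4) = 5
depth(f2(f1(f2(c, c)), f2(f2(f2(f1(f1(a)), f2(f2(a, a), f2(a, c))), f1(f1(f1(a)))), f1(f1(f2(f1(a), f2(c, a))))))) = 1 + max(2, 5) = 6
depth(f1(f2(f1(f2(c, c)), f2(f2(f2(f1(f1(a)), f2(f2(a, a), f2(a, c))), f1(f1(f1(a)))), f1(f1(f2(f1(a), f2(c, a)))))))) = 1 + depth(f2(f1(f2(c, c)), f2(f2(f2(f1(f1(a)), f2(f2(a, a), f2(a, c))), f1(f1(f1(a)))), f1(f1(f2(f1(a), f2(c, a))))))) = 1 + 6 = 7

7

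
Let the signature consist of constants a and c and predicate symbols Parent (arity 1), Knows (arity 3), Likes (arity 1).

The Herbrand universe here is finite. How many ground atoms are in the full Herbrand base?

With no function symbols, the Herbrand universe is just the 2 constants.
Ground atoms per predicate: Parent: 2, Knows: 2^3 = 8, Likes: 2.
Herbrand base size = 2 + 8 + 2 = 12.

12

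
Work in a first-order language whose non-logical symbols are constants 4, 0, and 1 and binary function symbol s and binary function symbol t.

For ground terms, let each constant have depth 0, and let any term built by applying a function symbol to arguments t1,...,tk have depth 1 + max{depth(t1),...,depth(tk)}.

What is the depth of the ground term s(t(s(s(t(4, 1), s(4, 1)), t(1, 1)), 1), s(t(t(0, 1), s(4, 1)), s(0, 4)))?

depth(t(4, 1)) = 1 + max(0, 0) = 1
depth(s(4, 1)) = 1 + max(0, 0) = 1
depth(s(t(4, 1), s(4, 1))) = 1 + max(1, 1) = 2
depth(t(1, 1)) = 1 + max(0, 0) = 1
depth(s(s(t(4, 1), s(4, 1)), t(1, 1))) = 1 + max(2, 1) = 3
depth(t(s(s(t(4, 1), s(4, 1)), t(1, 1)), 1)) = 1 + max(3, 0) = 4
depth(t(0, 1)) = 1 + max(0, 0) = 1
depth(t(t(0, 1), s(4, 1))) = 1 + max(1, 1) = 2
depth(s(0, 4)) = 1 + max(0, 0) = 1
depth(s(t(t(0, 1), s(4, 1)), s(0, 4))) = 1 + max(2, 1) = 3
depth(s(t(s(s(t(4, 1), s(4, 1)), t(1, 1)), 1), s(t(t(0, 1), s(4, 1)), s(0, 4)))) = 1 + max(4, 3) = 5

5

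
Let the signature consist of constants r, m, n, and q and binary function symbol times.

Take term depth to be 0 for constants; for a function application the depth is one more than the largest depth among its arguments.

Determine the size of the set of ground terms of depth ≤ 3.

Let N_k count ground terms of depth at most k. Each non-constant term of depth ≤ k is some function symbol applied to depth-≤(k−1) arguments, giving N_k = 4 + N_{k-1}^2.
N_0 = 4
N_1 = 4 + 4^2 = 20
N_2 = 4 + 20^2 = 404
N_3 = 4 + 404^2 = 163220

163220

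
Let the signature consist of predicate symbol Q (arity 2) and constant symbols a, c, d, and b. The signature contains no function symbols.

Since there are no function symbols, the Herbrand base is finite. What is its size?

With no function symbols, the Herbrand universe is just the 4 constants.
Ground atoms per predicate: Q: 4^2 = 16.
Herbrand base size = 16 = 16.

16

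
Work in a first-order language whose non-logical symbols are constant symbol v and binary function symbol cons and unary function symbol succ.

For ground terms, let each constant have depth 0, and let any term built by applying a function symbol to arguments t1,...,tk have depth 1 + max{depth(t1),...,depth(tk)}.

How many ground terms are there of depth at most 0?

Count level by level. With function symbols cons/2, succ/1, the terms of depth ≤ k are the 1 constant together with each function applied to depth-≤(k−1) tuples, so N_k = 1 + N_{k-1}^2 + N_{k-1}.
N_0 = 1

1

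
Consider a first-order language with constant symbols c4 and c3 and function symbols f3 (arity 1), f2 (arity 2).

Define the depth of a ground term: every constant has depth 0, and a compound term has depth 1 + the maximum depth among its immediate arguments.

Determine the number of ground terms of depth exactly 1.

Let N_k count ground terms of depth at most k. Each non-constant term of depth ≤ k is some function symbol applied to depth-≤(k−1) arguments, giving N_k = 2 + N_{k-1} + N_{k-1}^2.
N_0 = 2
N_1 = 2 + 2 + 2^2 = 8
Terms of depth exactly 1: N_1 − N_0 = 8 − 2 = 6.

6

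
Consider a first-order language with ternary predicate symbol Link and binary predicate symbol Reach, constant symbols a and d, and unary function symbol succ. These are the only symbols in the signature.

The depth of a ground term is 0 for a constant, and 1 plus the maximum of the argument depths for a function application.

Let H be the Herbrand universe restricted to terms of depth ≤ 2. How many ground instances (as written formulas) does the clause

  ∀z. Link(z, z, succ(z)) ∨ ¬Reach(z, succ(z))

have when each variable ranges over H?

Ground terms of depth ≤ 2:
  If N_k denotes the number of depth-≤k ground terms, the 2 constants give N_0 = 2, and each function symbol of arity r contributes N_{k-1}^r new terms at level k: N_k = 2 + N_{k-1}.
  N_0 = 2
  N_1 = 2 + 2 = 4
  N_2 = 2 + 4 = 6
  Explicitly: a, d, succ(a), succ(d), succ(succ(a)), succ(succ(d)).
So there are 6 ground terms available for substitution.
The clause has 1 distinct variable (z), which appears in the body. In the free term algebra distinct substitutions yield syntactically distinct ground instances.
Number of ground instances = 6.

6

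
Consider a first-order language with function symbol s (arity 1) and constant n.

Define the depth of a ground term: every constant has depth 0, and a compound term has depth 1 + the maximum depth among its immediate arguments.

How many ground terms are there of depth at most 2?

If N_k denotes the number of depth-≤k ground terms, the 1 constant gives N_0 = 1, and each function symbol of arity r contributes N_{k-1}^r new terms at level k: N_k = 1 + N_{k-1}.
N_0 = 1
N_1 = 1 + 1 = 2
N_2 = 1 + 2 = 3
Explicitly: n, s(n), s(s(n)).

3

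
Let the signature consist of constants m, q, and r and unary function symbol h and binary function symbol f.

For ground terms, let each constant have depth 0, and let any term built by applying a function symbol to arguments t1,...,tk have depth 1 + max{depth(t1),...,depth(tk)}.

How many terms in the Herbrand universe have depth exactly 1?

Let N_k count ground terms of depth at most k. Each non-constant term of depth ≤ k is some function symbol applied to depth-≤(k−1) arguments, giving N_k = 3 + N_{k-1} + N_{k-1}^2.
N_0 = 3
N_1 = 3 + 3 + 3^2 = 15
Terms of depth exactly 1: N_1 − N_0 = 15 − 3 = 12.

12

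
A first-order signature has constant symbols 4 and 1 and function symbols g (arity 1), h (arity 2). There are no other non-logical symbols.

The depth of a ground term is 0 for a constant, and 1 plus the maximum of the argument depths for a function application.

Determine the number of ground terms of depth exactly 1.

6

Count level by level. With function symbols g/1, h/2, the terms of depth ≤ k are the 2 constants together with each function applied to depth-≤(k−1) tuples, so N_k = 2 + N_{k-1} + N_{k-1}^2.
N_0 = 2
N_1 = 2 + 2 + 2^2 = 8
Terms of depth exactly 1: N_1 − N_0 = 8 − 2 = 6.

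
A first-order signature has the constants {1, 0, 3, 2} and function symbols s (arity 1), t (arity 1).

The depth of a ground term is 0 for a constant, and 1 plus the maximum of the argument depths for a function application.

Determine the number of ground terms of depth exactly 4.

64

Write N_k for the number of ground terms of depth ≤ k. A term of depth ≤ k is either a constant or a function symbol applied to arguments of depth ≤ k−1, so N_k = 4 + N_{k-1} + N_{k-1}.
N_0 = 4
N_1 = 4 + 4 + 4 = 12
N_2 = 4 + 12 + 12 = 28
N_3 = 4 + 28 + 28 = 60
N_4 = 4 + 60 + 60 = 124
Terms of depth exactly 4: N_4 − N_3 = 124 − 60 = 64.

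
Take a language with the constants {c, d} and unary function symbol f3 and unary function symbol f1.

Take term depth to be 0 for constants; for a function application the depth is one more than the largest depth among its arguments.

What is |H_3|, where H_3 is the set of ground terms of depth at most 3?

Write N_k for the number of ground terms of depth ≤ k. A term of depth ≤ k is either a constant or a function symbol applied to arguments of depth ≤ k−1, so N_k = 2 + N_{k-1} + N_{k-1}.
N_0 = 2
N_1 = 2 + 2 + 2 = 6
N_2 = 2 + 6 + 6 = 14
N_3 = 2 + 14 + 14 = 30

30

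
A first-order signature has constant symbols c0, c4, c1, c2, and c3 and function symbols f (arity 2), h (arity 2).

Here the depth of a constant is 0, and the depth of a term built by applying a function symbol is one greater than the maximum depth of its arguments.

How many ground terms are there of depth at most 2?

Let N_k count ground terms of depth at most k. Each non-constant term of depth ≤ k is some function symbol applied to depth-≤(k−1) arguments, giving N_k = 5 + N_{k-1}^2 + N_{k-1}^2.
N_0 = 5
N_1 = 5 + 5^2 + 5^2 = 55
N_2 = 5 + 55^2 + 55^2 = 6055

6055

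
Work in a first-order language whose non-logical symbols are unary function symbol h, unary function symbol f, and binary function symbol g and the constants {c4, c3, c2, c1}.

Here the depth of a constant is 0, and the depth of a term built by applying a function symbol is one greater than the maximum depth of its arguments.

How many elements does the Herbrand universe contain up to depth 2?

844

If N_k denotes the number of depth-≤k ground terms, the 4 constants give N_0 = 4, and each function symbol of arity r contributes N_{k-1}^r new terms at level k: N_k = 4 + N_{k-1} + N_{k-1} + N_{k-1}^2.
N_0 = 4
N_1 = 4 + 4 + 4 + 4^2 = 28
N_2 = 4 + 28 + 28 + 28^2 = 844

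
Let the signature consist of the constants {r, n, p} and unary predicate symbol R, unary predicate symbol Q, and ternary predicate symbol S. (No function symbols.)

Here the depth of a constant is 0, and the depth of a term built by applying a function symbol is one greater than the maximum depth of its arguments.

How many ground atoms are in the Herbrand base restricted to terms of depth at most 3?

33

First count ground terms of depth ≤ 3.
With no function symbols every ground term is a constant, so there are exactly 3 ground terms at every depth bound.
N_0 = 3
N_1 = 3
N_2 = 3
N_3 = 3
Explicitly: r, n, p.
So |H| = 3.
For each predicate symbol, the number of ground atoms is |H| raised to its arity; summing:
  R: 3;  Q: 3;  S: 3^3 = 27
Total ground atoms: 3 + 3 + 27 = 33.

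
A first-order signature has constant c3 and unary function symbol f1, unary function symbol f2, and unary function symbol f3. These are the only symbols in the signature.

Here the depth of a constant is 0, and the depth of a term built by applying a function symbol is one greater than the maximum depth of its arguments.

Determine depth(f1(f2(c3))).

depth(f2(c3)) = 1 + depth(c3) = 1 + 0 = 1
depth(f1(f2(c3))) = 1 + depth(f2(c3)) = 1 + 1 = 2

2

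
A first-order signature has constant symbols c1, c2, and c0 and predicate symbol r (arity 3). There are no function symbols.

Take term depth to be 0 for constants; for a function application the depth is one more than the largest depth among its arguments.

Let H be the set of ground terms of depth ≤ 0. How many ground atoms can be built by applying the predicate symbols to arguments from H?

27

First count ground terms of depth ≤ 0.
With no function symbols every ground term is a constant, so there are exactly 3 ground terms at every depth bound.
N_0 = 3
Explicitly: c1, c2, c0.
So |H| = 3.
Each predicate of arity r yields |H|^r ground atoms (one per choice of an r-tuple from H):
  r: 3^3 = 27
Total ground atoms: 27.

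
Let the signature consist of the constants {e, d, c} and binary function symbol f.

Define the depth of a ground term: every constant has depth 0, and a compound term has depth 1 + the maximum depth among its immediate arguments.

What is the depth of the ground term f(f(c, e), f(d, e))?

2

depth(f(c, e)) = 1 + max(0, 0) = 1
depth(f(d, e)) = 1 + max(0, 0) = 1
depth(f(f(c, e), f(d, e))) = 1 + max(1, 1) = 2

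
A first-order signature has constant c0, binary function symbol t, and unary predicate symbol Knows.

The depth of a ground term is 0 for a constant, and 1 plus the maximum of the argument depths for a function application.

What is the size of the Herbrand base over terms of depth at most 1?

2

First count ground terms of depth ≤ 1.
If N_k denotes the number of depth-≤k ground terms, the 1 constant gives N_0 = 1, and each function symbol of arity r contributes N_{k-1}^r new terms at level k: N_k = 1 + N_{k-1}^2.
N_0 = 1
N_1 = 1 + 1^2 = 2
Explicitly: c0, t(c0, c0).
So |H| = 2.
A ground atom is a predicate applied to a tuple of terms from H, so the count is the sum over predicates of |H|^arity:
  Knows: 2
Total ground atoms: 2.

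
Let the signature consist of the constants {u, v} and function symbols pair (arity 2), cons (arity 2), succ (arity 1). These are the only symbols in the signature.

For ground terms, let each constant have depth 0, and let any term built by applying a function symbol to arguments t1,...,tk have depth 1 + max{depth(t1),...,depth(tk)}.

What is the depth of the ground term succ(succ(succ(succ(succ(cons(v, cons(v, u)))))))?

7

depth(cons(v, u)) = 1 + max(0, 0) = 1
depth(cons(v, cons(v, u))) = 1 + max(0, 1) = 2
depth(succ(cons(v, cons(v, u)))) = 1 + depth(cons(v, cons(v, u))) = 1 + 2 = 3
depth(succ(succ(cons(v, cons(v, u))))) = 1 + depth(succ(cons(v, cons(v, u)))) = 1 + 3 = 4
depth(succ(succ(succ(cons(v, cons(v, u)))))) = 1 + depth(succ(succ(cons(v, cons(v, u))))) = 1 + 4 = 5
depth(succ(succ(succ(succ(cons(v, cons(v, u))))))) = 1 + depth(succ(succ(succ(cons(v, cons(v, u)))))) = 1 + 5 = 6
depth(succ(succ(succ(succ(succ(cons(v, cons(v, u)))))))) = 1 + depth(succ(succ(succ(succ(cons(v, cons(v, u))))))) = 1 + 6 = 7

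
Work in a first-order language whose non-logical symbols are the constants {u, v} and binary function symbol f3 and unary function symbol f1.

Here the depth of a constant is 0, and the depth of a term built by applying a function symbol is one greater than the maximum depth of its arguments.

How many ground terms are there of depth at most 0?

Write N_k for the number of ground terms of depth ≤ k. A term of depth ≤ k is either a constant or a function symbol applied to arguments of depth ≤ k−1, so N_k = 2 + N_{k-1}^2 + N_{k-1}.
N_0 = 2

2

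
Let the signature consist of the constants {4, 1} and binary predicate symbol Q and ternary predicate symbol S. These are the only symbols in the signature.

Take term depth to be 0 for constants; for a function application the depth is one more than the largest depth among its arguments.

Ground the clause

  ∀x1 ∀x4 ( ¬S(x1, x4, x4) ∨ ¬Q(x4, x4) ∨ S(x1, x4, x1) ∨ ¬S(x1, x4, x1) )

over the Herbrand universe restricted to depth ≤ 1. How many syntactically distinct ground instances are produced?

Ground terms of depth ≤ 1:
  With no function symbols every ground term is a constant, so there are exactly 2 ground terms at every depth bound.
  N_0 = 2
  N_1 = 2
  Explicitly: 4, 1.
So there are 2 ground terms available for substitution.
The body mentions every one of the 2 quantified variables; since ground terms form a free algebra, no two substitutions collapse to the same formula.
Number of ground instances = 2^2 = 4.

4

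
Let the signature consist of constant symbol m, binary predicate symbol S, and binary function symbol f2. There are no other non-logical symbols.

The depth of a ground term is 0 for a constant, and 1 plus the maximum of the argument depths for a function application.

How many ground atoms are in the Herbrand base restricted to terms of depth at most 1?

4

First count ground terms of depth ≤ 1.
Count level by level. With function symbols f2/2, the terms of depth ≤ k are the 1 constant together with each function applied to depth-≤(k−1) tuples, so N_k = 1 + N_{k-1}^2.
N_0 = 1
N_1 = 1 + 1^2 = 2
Explicitly: m, f2(m, m).
So |H| = 2.
A ground atom is a predicate applied to a tuple of terms from H, so the count is the sum over predicates of |H|^arity:
  S: 2^2 = 4
Total ground atoms: 4.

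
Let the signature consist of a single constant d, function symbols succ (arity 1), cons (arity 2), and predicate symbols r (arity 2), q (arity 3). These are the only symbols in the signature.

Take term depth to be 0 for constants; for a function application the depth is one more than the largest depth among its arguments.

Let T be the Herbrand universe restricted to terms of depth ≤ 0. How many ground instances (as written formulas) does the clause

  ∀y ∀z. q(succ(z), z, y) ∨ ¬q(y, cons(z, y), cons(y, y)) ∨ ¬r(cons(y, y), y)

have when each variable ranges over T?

1

Ground terms of depth ≤ 0:
  Write N_k for the number of ground terms of depth ≤ k. A term of depth ≤ k is either a constant or a function symbol applied to arguments of depth ≤ k−1, so N_k = 1 + N_{k-1} + N_{k-1}^2.
  N_0 = 1
So there is exactly 1 ground term available for substitution.
The body mentions every one of the 2 quantified variables; since ground terms form a free algebra, no two substitutions collapse to the same formula.
Number of ground instances = 1^2 = 1.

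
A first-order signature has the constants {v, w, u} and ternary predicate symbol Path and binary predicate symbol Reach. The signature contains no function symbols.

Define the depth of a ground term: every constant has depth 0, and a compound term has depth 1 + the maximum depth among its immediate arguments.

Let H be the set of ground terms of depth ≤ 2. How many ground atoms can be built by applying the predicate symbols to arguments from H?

First count ground terms of depth ≤ 2.
With no function symbols every ground term is a constant, so there are exactly 3 ground terms at every depth bound.
N_0 = 3
N_1 = 3
N_2 = 3
So |H| = 3.
For each predicate symbol, the number of ground atoms is |H| raised to its arity; summing:
  Path: 3^3 = 27;  Reach: 3^2 = 9
Total ground atoms: 27 + 9 = 36.

36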